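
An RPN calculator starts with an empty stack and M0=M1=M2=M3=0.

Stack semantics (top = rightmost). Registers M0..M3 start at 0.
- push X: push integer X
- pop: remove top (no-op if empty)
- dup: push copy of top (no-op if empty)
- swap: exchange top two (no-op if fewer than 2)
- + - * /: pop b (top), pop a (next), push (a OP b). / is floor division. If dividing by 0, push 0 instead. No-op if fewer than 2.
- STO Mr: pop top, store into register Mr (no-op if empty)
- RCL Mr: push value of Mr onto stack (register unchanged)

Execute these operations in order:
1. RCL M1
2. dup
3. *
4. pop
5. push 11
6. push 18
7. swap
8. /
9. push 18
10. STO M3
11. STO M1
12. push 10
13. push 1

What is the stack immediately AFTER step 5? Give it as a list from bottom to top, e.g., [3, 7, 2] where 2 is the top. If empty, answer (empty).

After op 1 (RCL M1): stack=[0] mem=[0,0,0,0]
After op 2 (dup): stack=[0,0] mem=[0,0,0,0]
After op 3 (*): stack=[0] mem=[0,0,0,0]
After op 4 (pop): stack=[empty] mem=[0,0,0,0]
After op 5 (push 11): stack=[11] mem=[0,0,0,0]

[11]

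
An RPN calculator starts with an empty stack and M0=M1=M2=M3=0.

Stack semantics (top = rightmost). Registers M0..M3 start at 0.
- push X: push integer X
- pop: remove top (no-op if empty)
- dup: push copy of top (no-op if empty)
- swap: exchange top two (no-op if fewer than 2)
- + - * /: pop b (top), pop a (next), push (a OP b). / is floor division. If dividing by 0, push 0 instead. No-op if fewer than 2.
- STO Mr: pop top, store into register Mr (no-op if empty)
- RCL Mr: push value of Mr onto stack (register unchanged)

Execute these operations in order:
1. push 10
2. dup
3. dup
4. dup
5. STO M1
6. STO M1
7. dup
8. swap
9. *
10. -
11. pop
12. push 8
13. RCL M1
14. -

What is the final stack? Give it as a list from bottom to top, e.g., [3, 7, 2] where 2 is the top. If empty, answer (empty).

Answer: [-2]

Derivation:
After op 1 (push 10): stack=[10] mem=[0,0,0,0]
After op 2 (dup): stack=[10,10] mem=[0,0,0,0]
After op 3 (dup): stack=[10,10,10] mem=[0,0,0,0]
After op 4 (dup): stack=[10,10,10,10] mem=[0,0,0,0]
After op 5 (STO M1): stack=[10,10,10] mem=[0,10,0,0]
After op 6 (STO M1): stack=[10,10] mem=[0,10,0,0]
After op 7 (dup): stack=[10,10,10] mem=[0,10,0,0]
After op 8 (swap): stack=[10,10,10] mem=[0,10,0,0]
After op 9 (*): stack=[10,100] mem=[0,10,0,0]
After op 10 (-): stack=[-90] mem=[0,10,0,0]
After op 11 (pop): stack=[empty] mem=[0,10,0,0]
After op 12 (push 8): stack=[8] mem=[0,10,0,0]
After op 13 (RCL M1): stack=[8,10] mem=[0,10,0,0]
After op 14 (-): stack=[-2] mem=[0,10,0,0]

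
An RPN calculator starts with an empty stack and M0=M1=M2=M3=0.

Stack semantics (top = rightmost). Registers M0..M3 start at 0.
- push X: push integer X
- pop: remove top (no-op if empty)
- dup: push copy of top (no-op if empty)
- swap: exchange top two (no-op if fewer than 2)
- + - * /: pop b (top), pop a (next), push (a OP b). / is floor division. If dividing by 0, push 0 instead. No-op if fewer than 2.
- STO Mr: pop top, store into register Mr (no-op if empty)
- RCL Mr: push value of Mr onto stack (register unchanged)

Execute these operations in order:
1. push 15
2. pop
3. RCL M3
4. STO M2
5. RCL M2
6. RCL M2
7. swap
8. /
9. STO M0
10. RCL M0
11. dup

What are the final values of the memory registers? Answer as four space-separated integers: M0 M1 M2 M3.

After op 1 (push 15): stack=[15] mem=[0,0,0,0]
After op 2 (pop): stack=[empty] mem=[0,0,0,0]
After op 3 (RCL M3): stack=[0] mem=[0,0,0,0]
After op 4 (STO M2): stack=[empty] mem=[0,0,0,0]
After op 5 (RCL M2): stack=[0] mem=[0,0,0,0]
After op 6 (RCL M2): stack=[0,0] mem=[0,0,0,0]
After op 7 (swap): stack=[0,0] mem=[0,0,0,0]
After op 8 (/): stack=[0] mem=[0,0,0,0]
After op 9 (STO M0): stack=[empty] mem=[0,0,0,0]
After op 10 (RCL M0): stack=[0] mem=[0,0,0,0]
After op 11 (dup): stack=[0,0] mem=[0,0,0,0]

Answer: 0 0 0 0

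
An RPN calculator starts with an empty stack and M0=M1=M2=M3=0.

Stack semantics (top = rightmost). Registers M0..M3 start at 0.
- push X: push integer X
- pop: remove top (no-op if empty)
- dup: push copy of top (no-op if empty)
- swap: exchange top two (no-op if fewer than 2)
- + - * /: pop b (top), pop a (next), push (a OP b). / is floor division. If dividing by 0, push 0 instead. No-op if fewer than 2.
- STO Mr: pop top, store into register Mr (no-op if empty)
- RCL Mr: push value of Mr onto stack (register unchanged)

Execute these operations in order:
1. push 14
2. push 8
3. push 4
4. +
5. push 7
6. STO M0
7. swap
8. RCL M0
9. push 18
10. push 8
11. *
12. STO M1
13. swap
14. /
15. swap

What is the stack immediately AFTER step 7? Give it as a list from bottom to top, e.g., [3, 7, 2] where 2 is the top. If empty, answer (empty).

After op 1 (push 14): stack=[14] mem=[0,0,0,0]
After op 2 (push 8): stack=[14,8] mem=[0,0,0,0]
After op 3 (push 4): stack=[14,8,4] mem=[0,0,0,0]
After op 4 (+): stack=[14,12] mem=[0,0,0,0]
After op 5 (push 7): stack=[14,12,7] mem=[0,0,0,0]
After op 6 (STO M0): stack=[14,12] mem=[7,0,0,0]
After op 7 (swap): stack=[12,14] mem=[7,0,0,0]

[12, 14]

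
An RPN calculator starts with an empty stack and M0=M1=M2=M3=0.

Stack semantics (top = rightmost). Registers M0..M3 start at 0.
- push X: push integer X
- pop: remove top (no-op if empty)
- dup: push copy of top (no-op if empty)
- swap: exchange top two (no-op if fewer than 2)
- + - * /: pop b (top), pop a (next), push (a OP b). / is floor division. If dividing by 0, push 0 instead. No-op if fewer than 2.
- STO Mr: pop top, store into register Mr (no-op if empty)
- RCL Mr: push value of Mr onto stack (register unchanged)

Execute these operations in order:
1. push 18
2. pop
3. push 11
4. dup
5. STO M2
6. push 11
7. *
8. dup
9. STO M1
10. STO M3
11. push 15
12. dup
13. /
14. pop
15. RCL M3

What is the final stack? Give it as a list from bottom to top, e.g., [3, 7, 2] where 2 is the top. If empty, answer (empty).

After op 1 (push 18): stack=[18] mem=[0,0,0,0]
After op 2 (pop): stack=[empty] mem=[0,0,0,0]
After op 3 (push 11): stack=[11] mem=[0,0,0,0]
After op 4 (dup): stack=[11,11] mem=[0,0,0,0]
After op 5 (STO M2): stack=[11] mem=[0,0,11,0]
After op 6 (push 11): stack=[11,11] mem=[0,0,11,0]
After op 7 (*): stack=[121] mem=[0,0,11,0]
After op 8 (dup): stack=[121,121] mem=[0,0,11,0]
After op 9 (STO M1): stack=[121] mem=[0,121,11,0]
After op 10 (STO M3): stack=[empty] mem=[0,121,11,121]
After op 11 (push 15): stack=[15] mem=[0,121,11,121]
After op 12 (dup): stack=[15,15] mem=[0,121,11,121]
After op 13 (/): stack=[1] mem=[0,121,11,121]
After op 14 (pop): stack=[empty] mem=[0,121,11,121]
After op 15 (RCL M3): stack=[121] mem=[0,121,11,121]

Answer: [121]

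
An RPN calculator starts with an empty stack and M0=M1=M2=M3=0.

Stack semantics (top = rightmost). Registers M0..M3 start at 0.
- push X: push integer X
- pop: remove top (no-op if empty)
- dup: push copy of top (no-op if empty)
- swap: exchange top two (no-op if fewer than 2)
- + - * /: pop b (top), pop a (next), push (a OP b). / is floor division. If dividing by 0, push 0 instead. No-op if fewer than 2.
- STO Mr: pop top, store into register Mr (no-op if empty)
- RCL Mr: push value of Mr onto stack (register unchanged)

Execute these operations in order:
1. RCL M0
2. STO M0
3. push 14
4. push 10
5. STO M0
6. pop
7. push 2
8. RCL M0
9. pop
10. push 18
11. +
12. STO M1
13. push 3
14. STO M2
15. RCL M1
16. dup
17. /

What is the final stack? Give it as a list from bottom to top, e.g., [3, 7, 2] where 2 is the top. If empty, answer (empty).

After op 1 (RCL M0): stack=[0] mem=[0,0,0,0]
After op 2 (STO M0): stack=[empty] mem=[0,0,0,0]
After op 3 (push 14): stack=[14] mem=[0,0,0,0]
After op 4 (push 10): stack=[14,10] mem=[0,0,0,0]
After op 5 (STO M0): stack=[14] mem=[10,0,0,0]
After op 6 (pop): stack=[empty] mem=[10,0,0,0]
After op 7 (push 2): stack=[2] mem=[10,0,0,0]
After op 8 (RCL M0): stack=[2,10] mem=[10,0,0,0]
After op 9 (pop): stack=[2] mem=[10,0,0,0]
After op 10 (push 18): stack=[2,18] mem=[10,0,0,0]
After op 11 (+): stack=[20] mem=[10,0,0,0]
After op 12 (STO M1): stack=[empty] mem=[10,20,0,0]
After op 13 (push 3): stack=[3] mem=[10,20,0,0]
After op 14 (STO M2): stack=[empty] mem=[10,20,3,0]
After op 15 (RCL M1): stack=[20] mem=[10,20,3,0]
After op 16 (dup): stack=[20,20] mem=[10,20,3,0]
After op 17 (/): stack=[1] mem=[10,20,3,0]

Answer: [1]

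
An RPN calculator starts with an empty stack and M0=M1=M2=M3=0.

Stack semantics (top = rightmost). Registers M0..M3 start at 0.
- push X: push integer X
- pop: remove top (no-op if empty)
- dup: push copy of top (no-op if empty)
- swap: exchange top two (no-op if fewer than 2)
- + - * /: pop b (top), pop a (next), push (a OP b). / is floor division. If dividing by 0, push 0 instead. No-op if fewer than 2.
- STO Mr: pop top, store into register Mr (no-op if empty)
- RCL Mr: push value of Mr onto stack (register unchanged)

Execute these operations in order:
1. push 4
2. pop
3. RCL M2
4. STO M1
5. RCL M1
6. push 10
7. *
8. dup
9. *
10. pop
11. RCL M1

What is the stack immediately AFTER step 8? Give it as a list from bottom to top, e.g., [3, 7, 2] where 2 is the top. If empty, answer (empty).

After op 1 (push 4): stack=[4] mem=[0,0,0,0]
After op 2 (pop): stack=[empty] mem=[0,0,0,0]
After op 3 (RCL M2): stack=[0] mem=[0,0,0,0]
After op 4 (STO M1): stack=[empty] mem=[0,0,0,0]
After op 5 (RCL M1): stack=[0] mem=[0,0,0,0]
After op 6 (push 10): stack=[0,10] mem=[0,0,0,0]
After op 7 (*): stack=[0] mem=[0,0,0,0]
After op 8 (dup): stack=[0,0] mem=[0,0,0,0]

[0, 0]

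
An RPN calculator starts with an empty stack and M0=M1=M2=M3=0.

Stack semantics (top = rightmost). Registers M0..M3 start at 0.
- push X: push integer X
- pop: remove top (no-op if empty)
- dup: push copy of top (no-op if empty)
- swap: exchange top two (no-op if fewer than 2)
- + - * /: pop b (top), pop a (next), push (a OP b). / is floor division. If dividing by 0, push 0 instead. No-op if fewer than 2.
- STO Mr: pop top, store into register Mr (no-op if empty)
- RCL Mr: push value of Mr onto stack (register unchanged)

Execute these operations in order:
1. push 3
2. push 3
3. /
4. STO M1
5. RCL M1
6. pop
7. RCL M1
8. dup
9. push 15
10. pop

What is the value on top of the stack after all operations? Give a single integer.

After op 1 (push 3): stack=[3] mem=[0,0,0,0]
After op 2 (push 3): stack=[3,3] mem=[0,0,0,0]
After op 3 (/): stack=[1] mem=[0,0,0,0]
After op 4 (STO M1): stack=[empty] mem=[0,1,0,0]
After op 5 (RCL M1): stack=[1] mem=[0,1,0,0]
After op 6 (pop): stack=[empty] mem=[0,1,0,0]
After op 7 (RCL M1): stack=[1] mem=[0,1,0,0]
After op 8 (dup): stack=[1,1] mem=[0,1,0,0]
After op 9 (push 15): stack=[1,1,15] mem=[0,1,0,0]
After op 10 (pop): stack=[1,1] mem=[0,1,0,0]

Answer: 1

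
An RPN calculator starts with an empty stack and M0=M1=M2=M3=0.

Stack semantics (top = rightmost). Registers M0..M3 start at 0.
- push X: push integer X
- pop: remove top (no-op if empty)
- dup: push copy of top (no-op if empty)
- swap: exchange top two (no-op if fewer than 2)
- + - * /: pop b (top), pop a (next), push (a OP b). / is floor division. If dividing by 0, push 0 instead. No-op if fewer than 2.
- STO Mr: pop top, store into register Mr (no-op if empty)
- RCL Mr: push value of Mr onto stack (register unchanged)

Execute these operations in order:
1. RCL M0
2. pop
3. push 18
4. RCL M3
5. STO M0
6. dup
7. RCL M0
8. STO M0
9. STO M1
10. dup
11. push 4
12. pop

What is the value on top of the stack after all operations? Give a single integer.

Answer: 18

Derivation:
After op 1 (RCL M0): stack=[0] mem=[0,0,0,0]
After op 2 (pop): stack=[empty] mem=[0,0,0,0]
After op 3 (push 18): stack=[18] mem=[0,0,0,0]
After op 4 (RCL M3): stack=[18,0] mem=[0,0,0,0]
After op 5 (STO M0): stack=[18] mem=[0,0,0,0]
After op 6 (dup): stack=[18,18] mem=[0,0,0,0]
After op 7 (RCL M0): stack=[18,18,0] mem=[0,0,0,0]
After op 8 (STO M0): stack=[18,18] mem=[0,0,0,0]
After op 9 (STO M1): stack=[18] mem=[0,18,0,0]
After op 10 (dup): stack=[18,18] mem=[0,18,0,0]
After op 11 (push 4): stack=[18,18,4] mem=[0,18,0,0]
After op 12 (pop): stack=[18,18] mem=[0,18,0,0]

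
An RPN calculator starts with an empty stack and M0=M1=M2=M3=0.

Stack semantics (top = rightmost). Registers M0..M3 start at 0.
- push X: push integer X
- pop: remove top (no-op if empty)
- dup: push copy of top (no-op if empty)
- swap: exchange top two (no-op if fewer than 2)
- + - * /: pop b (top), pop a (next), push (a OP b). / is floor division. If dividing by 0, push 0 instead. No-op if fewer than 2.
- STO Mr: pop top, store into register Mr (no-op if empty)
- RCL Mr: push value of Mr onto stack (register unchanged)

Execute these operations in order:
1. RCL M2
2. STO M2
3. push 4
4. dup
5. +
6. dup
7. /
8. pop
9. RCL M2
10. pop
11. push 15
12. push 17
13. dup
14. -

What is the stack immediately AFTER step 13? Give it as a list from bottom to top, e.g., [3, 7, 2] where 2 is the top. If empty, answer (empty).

After op 1 (RCL M2): stack=[0] mem=[0,0,0,0]
After op 2 (STO M2): stack=[empty] mem=[0,0,0,0]
After op 3 (push 4): stack=[4] mem=[0,0,0,0]
After op 4 (dup): stack=[4,4] mem=[0,0,0,0]
After op 5 (+): stack=[8] mem=[0,0,0,0]
After op 6 (dup): stack=[8,8] mem=[0,0,0,0]
After op 7 (/): stack=[1] mem=[0,0,0,0]
After op 8 (pop): stack=[empty] mem=[0,0,0,0]
After op 9 (RCL M2): stack=[0] mem=[0,0,0,0]
After op 10 (pop): stack=[empty] mem=[0,0,0,0]
After op 11 (push 15): stack=[15] mem=[0,0,0,0]
After op 12 (push 17): stack=[15,17] mem=[0,0,0,0]
After op 13 (dup): stack=[15,17,17] mem=[0,0,0,0]

[15, 17, 17]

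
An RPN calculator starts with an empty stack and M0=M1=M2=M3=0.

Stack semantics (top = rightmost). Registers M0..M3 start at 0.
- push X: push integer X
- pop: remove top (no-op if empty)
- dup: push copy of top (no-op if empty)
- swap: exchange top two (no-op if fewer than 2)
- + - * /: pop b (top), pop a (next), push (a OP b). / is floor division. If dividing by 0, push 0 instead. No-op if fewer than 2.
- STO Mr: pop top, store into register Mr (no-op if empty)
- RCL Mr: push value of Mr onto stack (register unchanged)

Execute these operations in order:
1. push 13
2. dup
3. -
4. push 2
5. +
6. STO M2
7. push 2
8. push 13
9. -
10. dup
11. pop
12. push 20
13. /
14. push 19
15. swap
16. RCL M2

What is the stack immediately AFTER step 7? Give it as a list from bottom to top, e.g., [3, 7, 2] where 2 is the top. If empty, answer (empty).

After op 1 (push 13): stack=[13] mem=[0,0,0,0]
After op 2 (dup): stack=[13,13] mem=[0,0,0,0]
After op 3 (-): stack=[0] mem=[0,0,0,0]
After op 4 (push 2): stack=[0,2] mem=[0,0,0,0]
After op 5 (+): stack=[2] mem=[0,0,0,0]
After op 6 (STO M2): stack=[empty] mem=[0,0,2,0]
After op 7 (push 2): stack=[2] mem=[0,0,2,0]

[2]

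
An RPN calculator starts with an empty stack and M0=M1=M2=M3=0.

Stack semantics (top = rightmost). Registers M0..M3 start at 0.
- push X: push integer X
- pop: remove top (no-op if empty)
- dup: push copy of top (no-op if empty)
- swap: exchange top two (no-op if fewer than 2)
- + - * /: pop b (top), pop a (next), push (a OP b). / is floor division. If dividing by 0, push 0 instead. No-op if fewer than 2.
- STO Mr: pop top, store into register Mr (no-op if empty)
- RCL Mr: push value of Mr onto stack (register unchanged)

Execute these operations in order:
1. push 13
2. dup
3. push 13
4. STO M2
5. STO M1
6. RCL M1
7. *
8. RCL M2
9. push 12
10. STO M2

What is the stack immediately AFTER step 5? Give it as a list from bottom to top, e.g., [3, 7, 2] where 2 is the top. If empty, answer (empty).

After op 1 (push 13): stack=[13] mem=[0,0,0,0]
After op 2 (dup): stack=[13,13] mem=[0,0,0,0]
After op 3 (push 13): stack=[13,13,13] mem=[0,0,0,0]
After op 4 (STO M2): stack=[13,13] mem=[0,0,13,0]
After op 5 (STO M1): stack=[13] mem=[0,13,13,0]

[13]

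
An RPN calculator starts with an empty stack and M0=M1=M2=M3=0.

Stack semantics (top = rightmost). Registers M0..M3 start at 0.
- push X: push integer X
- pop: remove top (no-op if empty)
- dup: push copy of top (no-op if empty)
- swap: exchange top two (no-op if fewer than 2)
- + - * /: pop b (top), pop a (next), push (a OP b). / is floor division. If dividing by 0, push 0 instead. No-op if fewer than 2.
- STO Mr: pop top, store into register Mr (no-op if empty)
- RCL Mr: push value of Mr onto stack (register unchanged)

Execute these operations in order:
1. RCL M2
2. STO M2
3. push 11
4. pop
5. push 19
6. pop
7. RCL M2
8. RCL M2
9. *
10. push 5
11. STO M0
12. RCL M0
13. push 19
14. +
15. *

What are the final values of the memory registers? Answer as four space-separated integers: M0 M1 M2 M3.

Answer: 5 0 0 0

Derivation:
After op 1 (RCL M2): stack=[0] mem=[0,0,0,0]
After op 2 (STO M2): stack=[empty] mem=[0,0,0,0]
After op 3 (push 11): stack=[11] mem=[0,0,0,0]
After op 4 (pop): stack=[empty] mem=[0,0,0,0]
After op 5 (push 19): stack=[19] mem=[0,0,0,0]
After op 6 (pop): stack=[empty] mem=[0,0,0,0]
After op 7 (RCL M2): stack=[0] mem=[0,0,0,0]
After op 8 (RCL M2): stack=[0,0] mem=[0,0,0,0]
After op 9 (*): stack=[0] mem=[0,0,0,0]
After op 10 (push 5): stack=[0,5] mem=[0,0,0,0]
After op 11 (STO M0): stack=[0] mem=[5,0,0,0]
After op 12 (RCL M0): stack=[0,5] mem=[5,0,0,0]
After op 13 (push 19): stack=[0,5,19] mem=[5,0,0,0]
After op 14 (+): stack=[0,24] mem=[5,0,0,0]
After op 15 (*): stack=[0] mem=[5,0,0,0]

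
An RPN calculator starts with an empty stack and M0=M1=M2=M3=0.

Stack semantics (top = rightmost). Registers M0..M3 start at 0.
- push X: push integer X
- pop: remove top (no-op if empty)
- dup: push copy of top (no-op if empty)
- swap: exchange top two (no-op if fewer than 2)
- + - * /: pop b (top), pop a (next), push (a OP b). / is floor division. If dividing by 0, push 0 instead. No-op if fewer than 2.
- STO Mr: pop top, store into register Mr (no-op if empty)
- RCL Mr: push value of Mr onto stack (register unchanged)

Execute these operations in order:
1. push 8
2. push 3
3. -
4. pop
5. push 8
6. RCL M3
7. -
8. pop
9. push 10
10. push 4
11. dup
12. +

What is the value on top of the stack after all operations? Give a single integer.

After op 1 (push 8): stack=[8] mem=[0,0,0,0]
After op 2 (push 3): stack=[8,3] mem=[0,0,0,0]
After op 3 (-): stack=[5] mem=[0,0,0,0]
After op 4 (pop): stack=[empty] mem=[0,0,0,0]
After op 5 (push 8): stack=[8] mem=[0,0,0,0]
After op 6 (RCL M3): stack=[8,0] mem=[0,0,0,0]
After op 7 (-): stack=[8] mem=[0,0,0,0]
After op 8 (pop): stack=[empty] mem=[0,0,0,0]
After op 9 (push 10): stack=[10] mem=[0,0,0,0]
After op 10 (push 4): stack=[10,4] mem=[0,0,0,0]
After op 11 (dup): stack=[10,4,4] mem=[0,0,0,0]
After op 12 (+): stack=[10,8] mem=[0,0,0,0]

Answer: 8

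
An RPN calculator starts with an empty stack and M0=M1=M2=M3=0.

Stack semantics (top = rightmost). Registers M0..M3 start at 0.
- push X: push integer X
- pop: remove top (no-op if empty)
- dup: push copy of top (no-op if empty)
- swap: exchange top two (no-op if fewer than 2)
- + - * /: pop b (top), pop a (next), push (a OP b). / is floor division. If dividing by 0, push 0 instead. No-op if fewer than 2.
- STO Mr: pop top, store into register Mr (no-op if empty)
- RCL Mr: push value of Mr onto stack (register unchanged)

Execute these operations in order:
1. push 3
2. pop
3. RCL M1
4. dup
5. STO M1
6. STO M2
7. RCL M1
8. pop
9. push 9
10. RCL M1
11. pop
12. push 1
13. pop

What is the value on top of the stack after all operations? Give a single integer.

After op 1 (push 3): stack=[3] mem=[0,0,0,0]
After op 2 (pop): stack=[empty] mem=[0,0,0,0]
After op 3 (RCL M1): stack=[0] mem=[0,0,0,0]
After op 4 (dup): stack=[0,0] mem=[0,0,0,0]
After op 5 (STO M1): stack=[0] mem=[0,0,0,0]
After op 6 (STO M2): stack=[empty] mem=[0,0,0,0]
After op 7 (RCL M1): stack=[0] mem=[0,0,0,0]
After op 8 (pop): stack=[empty] mem=[0,0,0,0]
After op 9 (push 9): stack=[9] mem=[0,0,0,0]
After op 10 (RCL M1): stack=[9,0] mem=[0,0,0,0]
After op 11 (pop): stack=[9] mem=[0,0,0,0]
After op 12 (push 1): stack=[9,1] mem=[0,0,0,0]
After op 13 (pop): stack=[9] mem=[0,0,0,0]

Answer: 9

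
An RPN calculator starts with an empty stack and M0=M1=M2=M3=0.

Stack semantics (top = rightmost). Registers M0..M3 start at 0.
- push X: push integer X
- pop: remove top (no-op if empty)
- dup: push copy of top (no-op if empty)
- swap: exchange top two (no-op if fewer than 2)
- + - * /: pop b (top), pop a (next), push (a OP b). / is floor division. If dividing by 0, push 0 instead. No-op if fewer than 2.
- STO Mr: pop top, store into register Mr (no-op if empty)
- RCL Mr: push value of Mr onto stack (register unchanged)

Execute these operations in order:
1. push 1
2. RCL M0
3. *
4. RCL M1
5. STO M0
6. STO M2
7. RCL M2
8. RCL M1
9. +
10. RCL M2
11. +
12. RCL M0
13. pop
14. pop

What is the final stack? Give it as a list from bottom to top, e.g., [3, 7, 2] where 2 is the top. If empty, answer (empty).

After op 1 (push 1): stack=[1] mem=[0,0,0,0]
After op 2 (RCL M0): stack=[1,0] mem=[0,0,0,0]
After op 3 (*): stack=[0] mem=[0,0,0,0]
After op 4 (RCL M1): stack=[0,0] mem=[0,0,0,0]
After op 5 (STO M0): stack=[0] mem=[0,0,0,0]
After op 6 (STO M2): stack=[empty] mem=[0,0,0,0]
After op 7 (RCL M2): stack=[0] mem=[0,0,0,0]
After op 8 (RCL M1): stack=[0,0] mem=[0,0,0,0]
After op 9 (+): stack=[0] mem=[0,0,0,0]
After op 10 (RCL M2): stack=[0,0] mem=[0,0,0,0]
After op 11 (+): stack=[0] mem=[0,0,0,0]
After op 12 (RCL M0): stack=[0,0] mem=[0,0,0,0]
After op 13 (pop): stack=[0] mem=[0,0,0,0]
After op 14 (pop): stack=[empty] mem=[0,0,0,0]

Answer: (empty)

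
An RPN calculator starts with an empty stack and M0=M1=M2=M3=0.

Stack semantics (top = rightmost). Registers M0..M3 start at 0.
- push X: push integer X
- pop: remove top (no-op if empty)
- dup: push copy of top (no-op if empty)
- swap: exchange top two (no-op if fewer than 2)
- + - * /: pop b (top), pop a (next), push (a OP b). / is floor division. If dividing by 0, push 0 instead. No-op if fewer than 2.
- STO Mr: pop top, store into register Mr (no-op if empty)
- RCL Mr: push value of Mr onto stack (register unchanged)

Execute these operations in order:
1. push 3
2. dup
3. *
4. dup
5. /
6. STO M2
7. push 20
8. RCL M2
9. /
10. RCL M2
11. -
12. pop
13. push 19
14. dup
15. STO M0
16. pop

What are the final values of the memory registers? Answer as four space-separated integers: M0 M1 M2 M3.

Answer: 19 0 1 0

Derivation:
After op 1 (push 3): stack=[3] mem=[0,0,0,0]
After op 2 (dup): stack=[3,3] mem=[0,0,0,0]
After op 3 (*): stack=[9] mem=[0,0,0,0]
After op 4 (dup): stack=[9,9] mem=[0,0,0,0]
After op 5 (/): stack=[1] mem=[0,0,0,0]
After op 6 (STO M2): stack=[empty] mem=[0,0,1,0]
After op 7 (push 20): stack=[20] mem=[0,0,1,0]
After op 8 (RCL M2): stack=[20,1] mem=[0,0,1,0]
After op 9 (/): stack=[20] mem=[0,0,1,0]
After op 10 (RCL M2): stack=[20,1] mem=[0,0,1,0]
After op 11 (-): stack=[19] mem=[0,0,1,0]
After op 12 (pop): stack=[empty] mem=[0,0,1,0]
After op 13 (push 19): stack=[19] mem=[0,0,1,0]
After op 14 (dup): stack=[19,19] mem=[0,0,1,0]
After op 15 (STO M0): stack=[19] mem=[19,0,1,0]
After op 16 (pop): stack=[empty] mem=[19,0,1,0]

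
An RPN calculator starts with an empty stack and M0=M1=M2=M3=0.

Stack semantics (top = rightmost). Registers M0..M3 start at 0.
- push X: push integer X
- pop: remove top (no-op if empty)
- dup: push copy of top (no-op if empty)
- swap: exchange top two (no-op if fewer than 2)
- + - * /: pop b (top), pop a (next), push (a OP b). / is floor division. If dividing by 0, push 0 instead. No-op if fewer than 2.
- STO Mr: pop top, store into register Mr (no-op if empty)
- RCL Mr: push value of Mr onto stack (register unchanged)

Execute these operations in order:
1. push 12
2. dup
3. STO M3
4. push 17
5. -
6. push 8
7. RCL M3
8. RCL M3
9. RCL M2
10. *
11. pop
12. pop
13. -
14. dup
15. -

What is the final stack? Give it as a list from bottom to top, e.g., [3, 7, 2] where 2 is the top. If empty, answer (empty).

Answer: [0]

Derivation:
After op 1 (push 12): stack=[12] mem=[0,0,0,0]
After op 2 (dup): stack=[12,12] mem=[0,0,0,0]
After op 3 (STO M3): stack=[12] mem=[0,0,0,12]
After op 4 (push 17): stack=[12,17] mem=[0,0,0,12]
After op 5 (-): stack=[-5] mem=[0,0,0,12]
After op 6 (push 8): stack=[-5,8] mem=[0,0,0,12]
After op 7 (RCL M3): stack=[-5,8,12] mem=[0,0,0,12]
After op 8 (RCL M3): stack=[-5,8,12,12] mem=[0,0,0,12]
After op 9 (RCL M2): stack=[-5,8,12,12,0] mem=[0,0,0,12]
After op 10 (*): stack=[-5,8,12,0] mem=[0,0,0,12]
After op 11 (pop): stack=[-5,8,12] mem=[0,0,0,12]
After op 12 (pop): stack=[-5,8] mem=[0,0,0,12]
After op 13 (-): stack=[-13] mem=[0,0,0,12]
After op 14 (dup): stack=[-13,-13] mem=[0,0,0,12]
After op 15 (-): stack=[0] mem=[0,0,0,12]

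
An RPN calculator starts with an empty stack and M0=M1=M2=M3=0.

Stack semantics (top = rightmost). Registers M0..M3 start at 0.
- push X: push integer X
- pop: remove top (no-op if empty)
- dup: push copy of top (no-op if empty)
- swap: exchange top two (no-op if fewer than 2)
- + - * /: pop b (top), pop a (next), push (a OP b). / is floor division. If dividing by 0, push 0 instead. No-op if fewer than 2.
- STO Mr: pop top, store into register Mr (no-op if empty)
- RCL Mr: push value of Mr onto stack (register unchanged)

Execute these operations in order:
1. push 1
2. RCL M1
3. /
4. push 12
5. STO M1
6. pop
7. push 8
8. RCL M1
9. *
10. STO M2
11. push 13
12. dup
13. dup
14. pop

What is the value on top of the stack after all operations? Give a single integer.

Answer: 13

Derivation:
After op 1 (push 1): stack=[1] mem=[0,0,0,0]
After op 2 (RCL M1): stack=[1,0] mem=[0,0,0,0]
After op 3 (/): stack=[0] mem=[0,0,0,0]
After op 4 (push 12): stack=[0,12] mem=[0,0,0,0]
After op 5 (STO M1): stack=[0] mem=[0,12,0,0]
After op 6 (pop): stack=[empty] mem=[0,12,0,0]
After op 7 (push 8): stack=[8] mem=[0,12,0,0]
After op 8 (RCL M1): stack=[8,12] mem=[0,12,0,0]
After op 9 (*): stack=[96] mem=[0,12,0,0]
After op 10 (STO M2): stack=[empty] mem=[0,12,96,0]
After op 11 (push 13): stack=[13] mem=[0,12,96,0]
After op 12 (dup): stack=[13,13] mem=[0,12,96,0]
After op 13 (dup): stack=[13,13,13] mem=[0,12,96,0]
After op 14 (pop): stack=[13,13] mem=[0,12,96,0]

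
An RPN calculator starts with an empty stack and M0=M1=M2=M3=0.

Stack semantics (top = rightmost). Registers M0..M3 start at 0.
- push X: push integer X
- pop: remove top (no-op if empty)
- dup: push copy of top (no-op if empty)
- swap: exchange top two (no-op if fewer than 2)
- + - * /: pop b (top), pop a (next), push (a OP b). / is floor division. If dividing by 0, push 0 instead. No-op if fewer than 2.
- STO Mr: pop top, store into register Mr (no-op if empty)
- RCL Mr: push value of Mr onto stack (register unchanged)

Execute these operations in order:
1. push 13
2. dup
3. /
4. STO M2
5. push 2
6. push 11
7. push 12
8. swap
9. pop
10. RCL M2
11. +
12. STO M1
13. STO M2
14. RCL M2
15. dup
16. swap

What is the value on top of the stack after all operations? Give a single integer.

Answer: 2

Derivation:
After op 1 (push 13): stack=[13] mem=[0,0,0,0]
After op 2 (dup): stack=[13,13] mem=[0,0,0,0]
After op 3 (/): stack=[1] mem=[0,0,0,0]
After op 4 (STO M2): stack=[empty] mem=[0,0,1,0]
After op 5 (push 2): stack=[2] mem=[0,0,1,0]
After op 6 (push 11): stack=[2,11] mem=[0,0,1,0]
After op 7 (push 12): stack=[2,11,12] mem=[0,0,1,0]
After op 8 (swap): stack=[2,12,11] mem=[0,0,1,0]
After op 9 (pop): stack=[2,12] mem=[0,0,1,0]
After op 10 (RCL M2): stack=[2,12,1] mem=[0,0,1,0]
After op 11 (+): stack=[2,13] mem=[0,0,1,0]
After op 12 (STO M1): stack=[2] mem=[0,13,1,0]
After op 13 (STO M2): stack=[empty] mem=[0,13,2,0]
After op 14 (RCL M2): stack=[2] mem=[0,13,2,0]
After op 15 (dup): stack=[2,2] mem=[0,13,2,0]
After op 16 (swap): stack=[2,2] mem=[0,13,2,0]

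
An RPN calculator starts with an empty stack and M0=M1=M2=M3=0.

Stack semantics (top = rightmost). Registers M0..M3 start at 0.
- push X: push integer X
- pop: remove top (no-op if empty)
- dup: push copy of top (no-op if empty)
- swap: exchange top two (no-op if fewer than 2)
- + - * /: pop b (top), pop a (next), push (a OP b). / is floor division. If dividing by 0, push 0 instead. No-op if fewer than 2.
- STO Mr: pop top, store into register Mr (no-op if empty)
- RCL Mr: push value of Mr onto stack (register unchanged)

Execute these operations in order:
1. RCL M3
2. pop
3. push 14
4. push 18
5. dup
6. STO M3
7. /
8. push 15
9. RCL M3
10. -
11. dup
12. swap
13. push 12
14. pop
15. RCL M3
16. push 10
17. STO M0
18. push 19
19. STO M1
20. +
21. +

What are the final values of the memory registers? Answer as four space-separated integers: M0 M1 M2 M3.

After op 1 (RCL M3): stack=[0] mem=[0,0,0,0]
After op 2 (pop): stack=[empty] mem=[0,0,0,0]
After op 3 (push 14): stack=[14] mem=[0,0,0,0]
After op 4 (push 18): stack=[14,18] mem=[0,0,0,0]
After op 5 (dup): stack=[14,18,18] mem=[0,0,0,0]
After op 6 (STO M3): stack=[14,18] mem=[0,0,0,18]
After op 7 (/): stack=[0] mem=[0,0,0,18]
After op 8 (push 15): stack=[0,15] mem=[0,0,0,18]
After op 9 (RCL M3): stack=[0,15,18] mem=[0,0,0,18]
After op 10 (-): stack=[0,-3] mem=[0,0,0,18]
After op 11 (dup): stack=[0,-3,-3] mem=[0,0,0,18]
After op 12 (swap): stack=[0,-3,-3] mem=[0,0,0,18]
After op 13 (push 12): stack=[0,-3,-3,12] mem=[0,0,0,18]
After op 14 (pop): stack=[0,-3,-3] mem=[0,0,0,18]
After op 15 (RCL M3): stack=[0,-3,-3,18] mem=[0,0,0,18]
After op 16 (push 10): stack=[0,-3,-3,18,10] mem=[0,0,0,18]
After op 17 (STO M0): stack=[0,-3,-3,18] mem=[10,0,0,18]
After op 18 (push 19): stack=[0,-3,-3,18,19] mem=[10,0,0,18]
After op 19 (STO M1): stack=[0,-3,-3,18] mem=[10,19,0,18]
After op 20 (+): stack=[0,-3,15] mem=[10,19,0,18]
After op 21 (+): stack=[0,12] mem=[10,19,0,18]

Answer: 10 19 0 18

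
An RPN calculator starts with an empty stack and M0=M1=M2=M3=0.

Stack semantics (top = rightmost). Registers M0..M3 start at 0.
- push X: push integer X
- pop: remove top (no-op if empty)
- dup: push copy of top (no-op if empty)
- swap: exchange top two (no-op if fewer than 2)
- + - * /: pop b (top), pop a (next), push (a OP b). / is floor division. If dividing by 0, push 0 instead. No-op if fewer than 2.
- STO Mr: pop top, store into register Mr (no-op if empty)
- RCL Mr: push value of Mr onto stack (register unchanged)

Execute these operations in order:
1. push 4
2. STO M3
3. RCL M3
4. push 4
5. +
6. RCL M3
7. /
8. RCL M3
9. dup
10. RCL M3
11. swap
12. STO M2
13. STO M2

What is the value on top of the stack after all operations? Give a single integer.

After op 1 (push 4): stack=[4] mem=[0,0,0,0]
After op 2 (STO M3): stack=[empty] mem=[0,0,0,4]
After op 3 (RCL M3): stack=[4] mem=[0,0,0,4]
After op 4 (push 4): stack=[4,4] mem=[0,0,0,4]
After op 5 (+): stack=[8] mem=[0,0,0,4]
After op 6 (RCL M3): stack=[8,4] mem=[0,0,0,4]
After op 7 (/): stack=[2] mem=[0,0,0,4]
After op 8 (RCL M3): stack=[2,4] mem=[0,0,0,4]
After op 9 (dup): stack=[2,4,4] mem=[0,0,0,4]
After op 10 (RCL M3): stack=[2,4,4,4] mem=[0,0,0,4]
After op 11 (swap): stack=[2,4,4,4] mem=[0,0,0,4]
After op 12 (STO M2): stack=[2,4,4] mem=[0,0,4,4]
After op 13 (STO M2): stack=[2,4] mem=[0,0,4,4]

Answer: 4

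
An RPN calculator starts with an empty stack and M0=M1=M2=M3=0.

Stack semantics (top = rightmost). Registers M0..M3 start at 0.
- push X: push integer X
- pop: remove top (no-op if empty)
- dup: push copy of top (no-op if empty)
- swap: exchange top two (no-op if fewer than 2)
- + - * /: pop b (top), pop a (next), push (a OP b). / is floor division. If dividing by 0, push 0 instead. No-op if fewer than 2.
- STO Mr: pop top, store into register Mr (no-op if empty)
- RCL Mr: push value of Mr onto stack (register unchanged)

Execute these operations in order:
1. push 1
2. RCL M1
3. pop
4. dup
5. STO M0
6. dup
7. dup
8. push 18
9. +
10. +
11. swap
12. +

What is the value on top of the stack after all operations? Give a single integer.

After op 1 (push 1): stack=[1] mem=[0,0,0,0]
After op 2 (RCL M1): stack=[1,0] mem=[0,0,0,0]
After op 3 (pop): stack=[1] mem=[0,0,0,0]
After op 4 (dup): stack=[1,1] mem=[0,0,0,0]
After op 5 (STO M0): stack=[1] mem=[1,0,0,0]
After op 6 (dup): stack=[1,1] mem=[1,0,0,0]
After op 7 (dup): stack=[1,1,1] mem=[1,0,0,0]
After op 8 (push 18): stack=[1,1,1,18] mem=[1,0,0,0]
After op 9 (+): stack=[1,1,19] mem=[1,0,0,0]
After op 10 (+): stack=[1,20] mem=[1,0,0,0]
After op 11 (swap): stack=[20,1] mem=[1,0,0,0]
After op 12 (+): stack=[21] mem=[1,0,0,0]

Answer: 21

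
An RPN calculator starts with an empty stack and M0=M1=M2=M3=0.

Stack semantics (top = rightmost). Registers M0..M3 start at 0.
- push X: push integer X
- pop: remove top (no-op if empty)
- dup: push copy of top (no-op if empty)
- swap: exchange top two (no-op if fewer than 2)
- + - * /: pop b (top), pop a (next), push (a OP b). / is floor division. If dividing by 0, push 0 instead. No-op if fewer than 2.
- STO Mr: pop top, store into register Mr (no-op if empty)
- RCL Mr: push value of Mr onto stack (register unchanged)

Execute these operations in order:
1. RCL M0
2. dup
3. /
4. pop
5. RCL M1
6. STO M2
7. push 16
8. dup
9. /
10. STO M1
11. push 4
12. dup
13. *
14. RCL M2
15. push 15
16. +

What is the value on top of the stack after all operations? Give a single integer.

After op 1 (RCL M0): stack=[0] mem=[0,0,0,0]
After op 2 (dup): stack=[0,0] mem=[0,0,0,0]
After op 3 (/): stack=[0] mem=[0,0,0,0]
After op 4 (pop): stack=[empty] mem=[0,0,0,0]
After op 5 (RCL M1): stack=[0] mem=[0,0,0,0]
After op 6 (STO M2): stack=[empty] mem=[0,0,0,0]
After op 7 (push 16): stack=[16] mem=[0,0,0,0]
After op 8 (dup): stack=[16,16] mem=[0,0,0,0]
After op 9 (/): stack=[1] mem=[0,0,0,0]
After op 10 (STO M1): stack=[empty] mem=[0,1,0,0]
After op 11 (push 4): stack=[4] mem=[0,1,0,0]
After op 12 (dup): stack=[4,4] mem=[0,1,0,0]
After op 13 (*): stack=[16] mem=[0,1,0,0]
After op 14 (RCL M2): stack=[16,0] mem=[0,1,0,0]
After op 15 (push 15): stack=[16,0,15] mem=[0,1,0,0]
After op 16 (+): stack=[16,15] mem=[0,1,0,0]

Answer: 15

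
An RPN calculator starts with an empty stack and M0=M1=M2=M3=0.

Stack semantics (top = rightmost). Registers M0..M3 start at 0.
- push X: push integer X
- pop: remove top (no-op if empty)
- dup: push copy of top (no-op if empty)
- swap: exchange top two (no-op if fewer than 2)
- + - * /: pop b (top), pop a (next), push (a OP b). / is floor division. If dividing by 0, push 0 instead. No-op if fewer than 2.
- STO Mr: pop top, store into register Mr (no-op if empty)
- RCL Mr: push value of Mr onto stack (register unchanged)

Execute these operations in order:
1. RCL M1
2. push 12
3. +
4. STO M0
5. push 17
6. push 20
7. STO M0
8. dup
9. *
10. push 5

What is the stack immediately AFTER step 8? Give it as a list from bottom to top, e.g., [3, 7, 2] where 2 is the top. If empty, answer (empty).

After op 1 (RCL M1): stack=[0] mem=[0,0,0,0]
After op 2 (push 12): stack=[0,12] mem=[0,0,0,0]
After op 3 (+): stack=[12] mem=[0,0,0,0]
After op 4 (STO M0): stack=[empty] mem=[12,0,0,0]
After op 5 (push 17): stack=[17] mem=[12,0,0,0]
After op 6 (push 20): stack=[17,20] mem=[12,0,0,0]
After op 7 (STO M0): stack=[17] mem=[20,0,0,0]
After op 8 (dup): stack=[17,17] mem=[20,0,0,0]

[17, 17]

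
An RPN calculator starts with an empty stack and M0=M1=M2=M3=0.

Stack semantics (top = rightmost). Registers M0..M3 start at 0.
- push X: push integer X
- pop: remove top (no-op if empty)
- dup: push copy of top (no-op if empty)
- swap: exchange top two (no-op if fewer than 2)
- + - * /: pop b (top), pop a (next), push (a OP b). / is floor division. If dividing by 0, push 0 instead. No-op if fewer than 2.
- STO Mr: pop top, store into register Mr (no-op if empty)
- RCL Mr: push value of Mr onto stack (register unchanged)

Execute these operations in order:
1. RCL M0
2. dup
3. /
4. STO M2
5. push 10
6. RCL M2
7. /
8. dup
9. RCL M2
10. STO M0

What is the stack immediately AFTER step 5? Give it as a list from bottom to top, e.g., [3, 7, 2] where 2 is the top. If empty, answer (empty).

After op 1 (RCL M0): stack=[0] mem=[0,0,0,0]
After op 2 (dup): stack=[0,0] mem=[0,0,0,0]
After op 3 (/): stack=[0] mem=[0,0,0,0]
After op 4 (STO M2): stack=[empty] mem=[0,0,0,0]
After op 5 (push 10): stack=[10] mem=[0,0,0,0]

[10]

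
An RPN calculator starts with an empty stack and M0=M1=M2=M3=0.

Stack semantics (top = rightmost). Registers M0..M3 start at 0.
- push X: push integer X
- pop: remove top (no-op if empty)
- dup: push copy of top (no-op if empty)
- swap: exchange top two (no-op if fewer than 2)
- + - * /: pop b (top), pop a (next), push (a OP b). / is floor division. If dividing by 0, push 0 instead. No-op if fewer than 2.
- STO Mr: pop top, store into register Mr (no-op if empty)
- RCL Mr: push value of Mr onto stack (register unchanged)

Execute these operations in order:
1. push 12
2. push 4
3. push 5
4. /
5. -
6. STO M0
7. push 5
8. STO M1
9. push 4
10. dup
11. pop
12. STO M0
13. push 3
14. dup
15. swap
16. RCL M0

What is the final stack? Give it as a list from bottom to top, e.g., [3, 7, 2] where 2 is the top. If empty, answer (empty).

After op 1 (push 12): stack=[12] mem=[0,0,0,0]
After op 2 (push 4): stack=[12,4] mem=[0,0,0,0]
After op 3 (push 5): stack=[12,4,5] mem=[0,0,0,0]
After op 4 (/): stack=[12,0] mem=[0,0,0,0]
After op 5 (-): stack=[12] mem=[0,0,0,0]
After op 6 (STO M0): stack=[empty] mem=[12,0,0,0]
After op 7 (push 5): stack=[5] mem=[12,0,0,0]
After op 8 (STO M1): stack=[empty] mem=[12,5,0,0]
After op 9 (push 4): stack=[4] mem=[12,5,0,0]
After op 10 (dup): stack=[4,4] mem=[12,5,0,0]
After op 11 (pop): stack=[4] mem=[12,5,0,0]
After op 12 (STO M0): stack=[empty] mem=[4,5,0,0]
After op 13 (push 3): stack=[3] mem=[4,5,0,0]
After op 14 (dup): stack=[3,3] mem=[4,5,0,0]
After op 15 (swap): stack=[3,3] mem=[4,5,0,0]
After op 16 (RCL M0): stack=[3,3,4] mem=[4,5,0,0]

Answer: [3, 3, 4]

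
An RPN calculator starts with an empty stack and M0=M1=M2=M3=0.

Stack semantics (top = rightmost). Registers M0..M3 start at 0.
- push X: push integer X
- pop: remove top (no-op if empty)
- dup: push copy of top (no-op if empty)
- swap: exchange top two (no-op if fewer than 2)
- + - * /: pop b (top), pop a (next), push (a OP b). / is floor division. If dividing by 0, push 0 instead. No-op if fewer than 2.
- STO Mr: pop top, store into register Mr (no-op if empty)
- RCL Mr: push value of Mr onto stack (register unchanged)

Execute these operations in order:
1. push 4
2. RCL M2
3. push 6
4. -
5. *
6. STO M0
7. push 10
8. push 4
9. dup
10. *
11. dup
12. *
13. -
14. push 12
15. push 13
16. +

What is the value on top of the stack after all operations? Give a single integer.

Answer: 25

Derivation:
After op 1 (push 4): stack=[4] mem=[0,0,0,0]
After op 2 (RCL M2): stack=[4,0] mem=[0,0,0,0]
After op 3 (push 6): stack=[4,0,6] mem=[0,0,0,0]
After op 4 (-): stack=[4,-6] mem=[0,0,0,0]
After op 5 (*): stack=[-24] mem=[0,0,0,0]
After op 6 (STO M0): stack=[empty] mem=[-24,0,0,0]
After op 7 (push 10): stack=[10] mem=[-24,0,0,0]
After op 8 (push 4): stack=[10,4] mem=[-24,0,0,0]
After op 9 (dup): stack=[10,4,4] mem=[-24,0,0,0]
After op 10 (*): stack=[10,16] mem=[-24,0,0,0]
After op 11 (dup): stack=[10,16,16] mem=[-24,0,0,0]
After op 12 (*): stack=[10,256] mem=[-24,0,0,0]
After op 13 (-): stack=[-246] mem=[-24,0,0,0]
After op 14 (push 12): stack=[-246,12] mem=[-24,0,0,0]
After op 15 (push 13): stack=[-246,12,13] mem=[-24,0,0,0]
After op 16 (+): stack=[-246,25] mem=[-24,0,0,0]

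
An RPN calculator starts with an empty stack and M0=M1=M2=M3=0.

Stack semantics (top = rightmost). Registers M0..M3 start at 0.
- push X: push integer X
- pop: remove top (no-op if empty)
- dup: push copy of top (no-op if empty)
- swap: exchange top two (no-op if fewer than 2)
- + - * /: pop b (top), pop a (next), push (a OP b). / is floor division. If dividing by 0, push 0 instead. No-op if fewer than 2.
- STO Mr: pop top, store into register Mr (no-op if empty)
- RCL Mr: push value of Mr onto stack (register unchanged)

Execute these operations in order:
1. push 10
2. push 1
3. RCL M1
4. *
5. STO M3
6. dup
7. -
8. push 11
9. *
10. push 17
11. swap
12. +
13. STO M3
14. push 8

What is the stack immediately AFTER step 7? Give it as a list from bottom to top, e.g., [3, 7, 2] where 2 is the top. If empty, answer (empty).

After op 1 (push 10): stack=[10] mem=[0,0,0,0]
After op 2 (push 1): stack=[10,1] mem=[0,0,0,0]
After op 3 (RCL M1): stack=[10,1,0] mem=[0,0,0,0]
After op 4 (*): stack=[10,0] mem=[0,0,0,0]
After op 5 (STO M3): stack=[10] mem=[0,0,0,0]
After op 6 (dup): stack=[10,10] mem=[0,0,0,0]
After op 7 (-): stack=[0] mem=[0,0,0,0]

[0]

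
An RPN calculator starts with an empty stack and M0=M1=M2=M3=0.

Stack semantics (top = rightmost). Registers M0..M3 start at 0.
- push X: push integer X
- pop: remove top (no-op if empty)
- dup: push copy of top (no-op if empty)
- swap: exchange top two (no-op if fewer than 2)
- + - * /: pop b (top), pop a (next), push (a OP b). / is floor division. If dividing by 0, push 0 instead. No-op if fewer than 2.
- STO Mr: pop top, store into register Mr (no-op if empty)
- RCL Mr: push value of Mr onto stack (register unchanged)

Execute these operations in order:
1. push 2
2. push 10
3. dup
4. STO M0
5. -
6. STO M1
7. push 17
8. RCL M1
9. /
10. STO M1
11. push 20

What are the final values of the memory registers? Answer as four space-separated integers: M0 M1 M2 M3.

Answer: 10 -3 0 0

Derivation:
After op 1 (push 2): stack=[2] mem=[0,0,0,0]
After op 2 (push 10): stack=[2,10] mem=[0,0,0,0]
After op 3 (dup): stack=[2,10,10] mem=[0,0,0,0]
After op 4 (STO M0): stack=[2,10] mem=[10,0,0,0]
After op 5 (-): stack=[-8] mem=[10,0,0,0]
After op 6 (STO M1): stack=[empty] mem=[10,-8,0,0]
After op 7 (push 17): stack=[17] mem=[10,-8,0,0]
After op 8 (RCL M1): stack=[17,-8] mem=[10,-8,0,0]
After op 9 (/): stack=[-3] mem=[10,-8,0,0]
After op 10 (STO M1): stack=[empty] mem=[10,-3,0,0]
After op 11 (push 20): stack=[20] mem=[10,-3,0,0]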